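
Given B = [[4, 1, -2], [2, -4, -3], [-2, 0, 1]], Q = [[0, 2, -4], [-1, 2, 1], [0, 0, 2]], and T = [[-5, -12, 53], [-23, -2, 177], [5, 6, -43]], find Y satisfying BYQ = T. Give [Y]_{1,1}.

Isolating Y: multiply by B⁻¹ from the left and Q⁻¹ from the right, so Y = B⁻¹TQ⁻¹.
det B = 4, so B⁻¹ = [[-1, -1/4, -11/4], [1, 0, 2], [-2, -1/2, -9/2]].
det Q = 4; the adjugate gives Q⁻¹ = [[1, -1, 5/2], [1/2, 0, 1], [0, 0, 1/2]].
B⁻¹T = [[-3, -4, 21], [5, 0, -33], [-1, -2, -1]].
Y = (B⁻¹T)Q⁻¹ = [[-5, 3, -1], [5, -5, -4], [-2, 1, -5]].

-5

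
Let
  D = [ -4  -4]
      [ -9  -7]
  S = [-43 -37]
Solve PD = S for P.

P = [[4, 3]]

Right-multiplying both sides by D⁻¹ gives P = SD⁻¹.
D has determinant -8; D⁻¹ = [[7/8, -1/2], [-9/8, 1/2]].
P = SD⁻¹ = [[-43, -37]] · [[7/8, -1/2], [-9/8, 1/2]] = [[4, 3]].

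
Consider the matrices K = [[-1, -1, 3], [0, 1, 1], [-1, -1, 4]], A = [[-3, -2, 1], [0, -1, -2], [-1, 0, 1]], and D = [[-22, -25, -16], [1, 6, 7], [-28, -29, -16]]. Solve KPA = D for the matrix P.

P = [[0, -3, 3], [-3, -4, 2], [1, 2, 3]]

Isolating P: multiply by K⁻¹ from the left and A⁻¹ from the right, so P = K⁻¹DA⁻¹.
K has determinant -1; K⁻¹ = [[-5, -1, 4], [1, 1, -1], [-1, 0, 1]].
A has determinant -2; A⁻¹ = [[1/2, -1, -5/2], [-1, 1, 3], [1/2, -1, -3/2]].
K⁻¹D = [[-3, 3, 9], [7, 10, 7], [-6, -4, 0]].
P = (K⁻¹D)A⁻¹ = [[0, -3, 3], [-3, -4, 2], [1, 2, 3]].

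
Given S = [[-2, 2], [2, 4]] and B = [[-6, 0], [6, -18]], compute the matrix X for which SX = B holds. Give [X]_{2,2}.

S is on the left of X, so left-multiply by S⁻¹: X = S⁻¹B.
det S = -12, so S⁻¹ = [[-1/3, 1/6], [1/6, 1/6]].
X = S⁻¹B = [[-1/3, 1/6], [1/6, 1/6]] · [[-6, 0], [6, -18]] = [[3, -3], [0, -3]].

-3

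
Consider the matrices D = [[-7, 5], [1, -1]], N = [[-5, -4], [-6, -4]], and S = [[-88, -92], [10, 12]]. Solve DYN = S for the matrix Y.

Left-multiply by D⁻¹ and right-multiply by N⁻¹: Y = D⁻¹SN⁻¹.
D has determinant 2; D⁻¹ = [[-1/2, -5/2], [-1/2, -7/2]].
det N = -4, so N⁻¹ = [[1, -1], [-3/2, 5/4]].
D⁻¹S = [[19, 16], [9, 4]].
Y = (D⁻¹S)N⁻¹ = [[-5, 1], [3, -4]].

Y = [[-5, 1], [3, -4]]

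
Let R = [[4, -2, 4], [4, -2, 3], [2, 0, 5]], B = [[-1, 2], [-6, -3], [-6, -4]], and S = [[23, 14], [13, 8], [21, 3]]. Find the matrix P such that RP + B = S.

P = [[1, 1], [0, -2], [5, 1]]

RP = S − B = [[24, 12], [19, 11], [27, 7]].
Left-multiplying both sides by R⁻¹ gives P = R⁻¹(S − B).
det R = 4, so R⁻¹ = [[-5/2, 5/2, 1/2], [-7/2, 3, 1], [1, -1, 0]].
P = R⁻¹(S − B) = [[1, 1], [0, -2], [5, 1]].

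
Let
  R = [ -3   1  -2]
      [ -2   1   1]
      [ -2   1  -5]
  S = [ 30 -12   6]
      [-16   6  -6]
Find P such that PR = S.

P = [[-6, -6, 0], [4, 2, 0]]

Since R sits to the right of P, P = SR⁻¹.
R has determinant 6; R⁻¹ = [[-1, 1/2, 1/2], [-2, 11/6, 7/6], [0, 1/6, -1/6]].
P = SR⁻¹ = [[30, -12, 6], [-16, 6, -6]] · [[-1, 1/2, 1/2], [-2, 11/6, 7/6], [0, 1/6, -1/6]] = [[-6, -6, 0], [4, 2, 0]].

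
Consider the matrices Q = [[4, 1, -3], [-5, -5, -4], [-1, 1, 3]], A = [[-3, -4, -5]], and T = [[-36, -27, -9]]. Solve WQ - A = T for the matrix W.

W = [[-4, 5, -2]]

WQ = T + A = [[-39, -31, -14]].
Q is on the right of W, so right-multiply by Q⁻¹: W = (T + A)Q⁻¹.
det Q = 5, so Q⁻¹ = [[-11/5, -6/5, -19/5], [19/5, 9/5, 31/5], [-2, -1, -3]].
W = (T + A)Q⁻¹ = [[-4, 5, -2]].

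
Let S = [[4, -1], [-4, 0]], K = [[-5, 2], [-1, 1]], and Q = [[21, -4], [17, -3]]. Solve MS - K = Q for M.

MS = Q + K = [[16, -2], [16, -2]].
Since S sits to the right of M, M = (Q + K)S⁻¹.
det S = -4; the adjugate gives S⁻¹ = [[0, -1/4], [-1, -1]].
M = (Q + K)S⁻¹ = [[2, -2], [2, -2]].

M = [[2, -2], [2, -2]]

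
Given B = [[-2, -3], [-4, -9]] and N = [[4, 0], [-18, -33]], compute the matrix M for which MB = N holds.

M = [[-6, 2], [5, 2]]

B is on the right of M, so right-multiply by B⁻¹: M = NB⁻¹.
det B = 6, so B⁻¹ = [[-3/2, 1/2], [2/3, -1/3]].
M = NB⁻¹ = [[4, 0], [-18, -33]] · [[-3/2, 1/2], [2/3, -1/3]] = [[-6, 2], [5, 2]].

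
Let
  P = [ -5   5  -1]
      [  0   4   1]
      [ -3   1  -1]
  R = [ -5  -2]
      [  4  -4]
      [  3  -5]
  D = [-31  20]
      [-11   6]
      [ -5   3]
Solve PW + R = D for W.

W = [[1, -1], [-4, 3], [1, -2]]

PW = D − R = [[-26, 22], [-15, 10], [-8, 8]].
Since P multiplies W on the left, W = P⁻¹(D − R).
P has determinant -2; P⁻¹ = [[5/2, -2, -9/2], [3/2, -1, -5/2], [-6, 5, 10]].
W = P⁻¹(D − R) = [[1, -1], [-4, 3], [1, -2]].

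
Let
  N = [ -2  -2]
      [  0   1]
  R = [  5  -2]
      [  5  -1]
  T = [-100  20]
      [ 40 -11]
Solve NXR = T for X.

X = [[-3, 5], [3, 5]]

Left-multiply by N⁻¹ and right-multiply by R⁻¹: X = N⁻¹TR⁻¹.
det N = -2, so N⁻¹ = [[-1/2, -1], [0, 1]].
det R = 5; the adjugate gives R⁻¹ = [[-1/5, 2/5], [-1, 1]].
N⁻¹T = [[10, 1], [40, -11]].
X = (N⁻¹T)R⁻¹ = [[-3, 5], [3, 5]].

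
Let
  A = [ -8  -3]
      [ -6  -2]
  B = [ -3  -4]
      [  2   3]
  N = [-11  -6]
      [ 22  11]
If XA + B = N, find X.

XA = N − B = [[-8, -2], [20, 8]].
A is on the right of X, so right-multiply by A⁻¹: X = (N − B)A⁻¹.
A has determinant -2; A⁻¹ = [[1, -3/2], [-3, 4]].
X = (N − B)A⁻¹ = [[-2, 4], [-4, 2]].

X = [[-2, 4], [-4, 2]]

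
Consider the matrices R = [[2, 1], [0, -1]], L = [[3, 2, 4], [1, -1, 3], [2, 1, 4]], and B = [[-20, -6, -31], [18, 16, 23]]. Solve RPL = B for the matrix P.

P = [[-1, -4, 3], [-5, 3, -3]]

Left-multiply by R⁻¹ and right-multiply by L⁻¹: P = R⁻¹BL⁻¹.
det R = -2, so R⁻¹ = [[1/2, 1/2], [0, -1]].
det L = -5; the adjugate gives L⁻¹ = [[7/5, 4/5, -2], [-2/5, -4/5, 1], [-3/5, -1/5, 1]].
R⁻¹B = [[-1, 5, -4], [-18, -16, -23]].
P = (R⁻¹B)L⁻¹ = [[-1, -4, 3], [-5, 3, -3]].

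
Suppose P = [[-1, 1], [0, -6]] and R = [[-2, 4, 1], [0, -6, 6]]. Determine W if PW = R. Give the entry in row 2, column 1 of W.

0

P is on the left of W, so left-multiply by P⁻¹: W = P⁻¹R.
P has determinant 6; P⁻¹ = [[-1, -1/6], [0, -1/6]].
W = P⁻¹R = [[-1, -1/6], [0, -1/6]] · [[-2, 4, 1], [0, -6, 6]] = [[2, -3, -2], [0, 1, -1]].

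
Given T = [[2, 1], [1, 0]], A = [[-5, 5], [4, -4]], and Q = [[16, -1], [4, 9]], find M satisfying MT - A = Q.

MT = Q + A = [[11, 4], [8, 5]].
Right-multiplying both sides by T⁻¹ gives M = (Q + A)T⁻¹.
det T = -1, so T⁻¹ = [[0, 1], [1, -2]].
M = (Q + A)T⁻¹ = [[4, 3], [5, -2]].

M = [[4, 3], [5, -2]]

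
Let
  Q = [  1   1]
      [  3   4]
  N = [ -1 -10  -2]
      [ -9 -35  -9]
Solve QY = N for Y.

Y = [[5, -5, 1], [-6, -5, -3]]

Left-multiplying both sides by Q⁻¹ gives Y = Q⁻¹N.
det Q = 1, so Q⁻¹ = [[4, -1], [-3, 1]].
Y = Q⁻¹N = [[4, -1], [-3, 1]] · [[-1, -10, -2], [-9, -35, -9]] = [[5, -5, 1], [-6, -5, -3]].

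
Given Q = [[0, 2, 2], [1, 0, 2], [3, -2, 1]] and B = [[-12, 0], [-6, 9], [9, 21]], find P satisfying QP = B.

P = [[4, 5], [-1, -2], [-5, 2]]

Q is on the left of P, so left-multiply by Q⁻¹: P = Q⁻¹B.
det Q = 6; the adjugate gives Q⁻¹ = [[2/3, -1, 2/3], [5/6, -1, 1/3], [-1/3, 1, -1/3]].
P = Q⁻¹B = [[2/3, -1, 2/3], [5/6, -1, 1/3], [-1/3, 1, -1/3]] · [[-12, 0], [-6, 9], [9, 21]] = [[4, 5], [-1, -2], [-5, 2]].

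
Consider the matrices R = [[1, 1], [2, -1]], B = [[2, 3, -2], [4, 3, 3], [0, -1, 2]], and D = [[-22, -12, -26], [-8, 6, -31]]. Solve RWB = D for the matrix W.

W = [[1, -3, -4], [0, -3, 1]]

Left-multiply by R⁻¹ and right-multiply by B⁻¹: W = R⁻¹DB⁻¹.
det R = -3, so R⁻¹ = [[1/3, 1/3], [2/3, -1/3]].
B has determinant 2; B⁻¹ = [[9/2, -2, 15/2], [-4, 2, -7], [-2, 1, -3]].
R⁻¹D = [[-10, -2, -19], [-12, -10, -7]].
W = (R⁻¹D)B⁻¹ = [[1, -3, -4], [0, -3, 1]].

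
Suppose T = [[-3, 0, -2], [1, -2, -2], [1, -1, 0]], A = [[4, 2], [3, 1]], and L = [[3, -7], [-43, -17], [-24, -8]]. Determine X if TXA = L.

X = T⁻¹LA⁻¹ (apply T⁻¹ on the left and A⁻¹ on the right).
T has determinant 4; T⁻¹ = [[-1/2, 1/2, -1], [-1/2, 1/2, -2], [1/4, -3/4, 3/2]].
A has determinant -2; A⁻¹ = [[-1/2, 1], [3/2, -2]].
T⁻¹L = [[1, 3], [25, 11], [-3, -1]].
X = (T⁻¹L)A⁻¹ = [[4, -5], [4, 3], [0, -1]].

X = [[4, -5], [4, 3], [0, -1]]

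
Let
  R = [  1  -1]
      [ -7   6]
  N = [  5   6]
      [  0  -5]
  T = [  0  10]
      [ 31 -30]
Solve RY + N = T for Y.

Y = [[-1, 1], [4, -3]]

RY = T − N = [[-5, 4], [31, -25]].
Left-multiplying both sides by R⁻¹ gives Y = R⁻¹(T − N).
det R = -1; the adjugate gives R⁻¹ = [[-6, -1], [-7, -1]].
Y = R⁻¹(T − N) = [[-1, 1], [4, -3]].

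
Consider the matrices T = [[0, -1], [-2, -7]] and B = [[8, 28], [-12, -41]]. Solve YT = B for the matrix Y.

Y = [[0, -4], [-1, 6]]

T is on the right of Y, so right-multiply by T⁻¹: Y = BT⁻¹.
det T = -2, so T⁻¹ = [[7/2, -1/2], [-1, 0]].
Y = BT⁻¹ = [[8, 28], [-12, -41]] · [[7/2, -1/2], [-1, 0]] = [[0, -4], [-1, 6]].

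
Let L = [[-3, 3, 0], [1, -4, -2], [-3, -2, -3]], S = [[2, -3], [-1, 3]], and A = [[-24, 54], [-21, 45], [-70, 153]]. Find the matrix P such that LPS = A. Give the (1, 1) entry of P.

Left-multiply by L⁻¹ and right-multiply by S⁻¹: P = L⁻¹AS⁻¹.
det L = 3; the adjugate gives L⁻¹ = [[8/3, 3, -2], [3, 3, -2], [-14/3, -5, 3]].
det S = 3, so S⁻¹ = [[1, 1], [1/3, 2/3]].
L⁻¹A = [[13, -27], [5, -9], [7, -18]].
P = (L⁻¹A)S⁻¹ = [[4, -5], [2, -1], [1, -5]].

4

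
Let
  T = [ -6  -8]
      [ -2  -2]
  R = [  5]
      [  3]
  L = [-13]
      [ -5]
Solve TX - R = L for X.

TX = L + R = [[-8], [-2]].
T is on the left of X, so left-multiply by T⁻¹: X = T⁻¹(L + R).
T has determinant -4; T⁻¹ = [[1/2, -2], [-1/2, 3/2]].
X = T⁻¹(L + R) = [[0], [1]].

X = [[0], [1]]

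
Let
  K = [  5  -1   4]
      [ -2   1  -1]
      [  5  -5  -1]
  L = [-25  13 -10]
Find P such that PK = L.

Since K sits to the right of P, P = LK⁻¹.
det K = -3, so K⁻¹ = [[2, 7, 1], [7/3, 25/3, 1], [-5/3, -20/3, -1]].
P = LK⁻¹ = [[-25, 13, -10]] · [[2, 7, 1], [7/3, 25/3, 1], [-5/3, -20/3, -1]] = [[-3, 0, -2]].

P = [[-3, 0, -2]]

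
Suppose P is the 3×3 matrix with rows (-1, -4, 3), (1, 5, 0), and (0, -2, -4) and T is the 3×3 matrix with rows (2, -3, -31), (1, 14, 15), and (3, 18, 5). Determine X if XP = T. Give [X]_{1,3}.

4

P is on the right of X, so right-multiply by P⁻¹: X = TP⁻¹.
P has determinant -2; P⁻¹ = [[10, 11, 15/2], [-2, -2, -3/2], [1, 1, 1/2]].
X = TP⁻¹ = [[2, -3, -31], [1, 14, 15], [3, 18, 5]] · [[10, 11, 15/2], [-2, -2, -3/2], [1, 1, 1/2]] = [[-5, -3, 4], [-3, -2, -6], [-1, 2, -2]].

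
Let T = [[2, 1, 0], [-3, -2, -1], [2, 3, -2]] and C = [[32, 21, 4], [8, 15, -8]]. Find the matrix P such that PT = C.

Since T sits to the right of P, P = CT⁻¹.
T has determinant 6; T⁻¹ = [[7/6, 1/3, -1/6], [-4/3, -2/3, 1/3], [-5/6, -2/3, -1/6]].
P = CT⁻¹ = [[32, 21, 4], [8, 15, -8]] · [[7/6, 1/3, -1/6], [-4/3, -2/3, 1/3], [-5/6, -2/3, -1/6]] = [[6, -6, 1], [-4, -2, 5]].

P = [[6, -6, 1], [-4, -2, 5]]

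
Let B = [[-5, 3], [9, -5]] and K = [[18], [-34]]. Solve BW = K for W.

W = [[-6], [-4]]

Left-multiplying both sides by B⁻¹ gives W = B⁻¹K.
det B = -2, so B⁻¹ = [[5/2, 3/2], [9/2, 5/2]].
W = B⁻¹K = [[5/2, 3/2], [9/2, 5/2]] · [[18], [-34]] = [[-6], [-4]].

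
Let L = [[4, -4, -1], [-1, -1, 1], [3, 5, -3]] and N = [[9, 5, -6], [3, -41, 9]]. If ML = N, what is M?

M = [[1, 1, 2], [4, -5, -6]]

L is on the right of M, so right-multiply by L⁻¹: M = NL⁻¹.
L has determinant -6; L⁻¹ = [[1/3, 17/6, 5/6], [0, 3/2, 1/2], [1/3, 16/3, 4/3]].
M = NL⁻¹ = [[9, 5, -6], [3, -41, 9]] · [[1/3, 17/6, 5/6], [0, 3/2, 1/2], [1/3, 16/3, 4/3]] = [[1, 1, 2], [4, -5, -6]].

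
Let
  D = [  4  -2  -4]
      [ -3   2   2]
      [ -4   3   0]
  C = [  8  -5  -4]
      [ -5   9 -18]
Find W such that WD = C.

Right-multiplying both sides by D⁻¹ gives W = CD⁻¹.
D has determinant -4; D⁻¹ = [[3/2, 3, -1], [2, 4, -1], [1/4, 1, -1/2]].
W = CD⁻¹ = [[8, -5, -4], [-5, 9, -18]] · [[3/2, 3, -1], [2, 4, -1], [1/4, 1, -1/2]] = [[1, 0, -1], [6, 3, 5]].

W = [[1, 0, -1], [6, 3, 5]]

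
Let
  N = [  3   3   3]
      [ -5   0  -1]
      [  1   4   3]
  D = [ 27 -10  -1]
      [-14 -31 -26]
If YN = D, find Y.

Since N sits to the right of Y, Y = DN⁻¹.
N has determinant -6; N⁻¹ = [[-2/3, -1/2, 1/2], [-7/3, -1, 2], [10/3, 3/2, -5/2]].
Y = DN⁻¹ = [[27, -10, -1], [-14, -31, -26]] · [[-2/3, -1/2, 1/2], [-7/3, -1, 2], [10/3, 3/2, -5/2]] = [[2, -5, -4], [-5, -1, -4]].

Y = [[2, -5, -4], [-5, -1, -4]]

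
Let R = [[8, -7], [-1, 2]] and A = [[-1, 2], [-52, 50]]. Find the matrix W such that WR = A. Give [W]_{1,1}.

0

Since R sits to the right of W, W = AR⁻¹.
det R = 9, so R⁻¹ = [[2/9, 7/9], [1/9, 8/9]].
W = AR⁻¹ = [[-1, 2], [-52, 50]] · [[2/9, 7/9], [1/9, 8/9]] = [[0, 1], [-6, 4]].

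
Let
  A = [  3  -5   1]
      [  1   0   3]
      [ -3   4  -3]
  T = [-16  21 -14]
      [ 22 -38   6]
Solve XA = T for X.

X = [[-5, -4, -1], [6, -2, -2]]

A is on the right of X, so right-multiply by A⁻¹: X = TA⁻¹.
det A = -2; the adjugate gives A⁻¹ = [[6, 11/2, 15/2], [3, 3, 4], [-2, -3/2, -5/2]].
X = TA⁻¹ = [[-16, 21, -14], [22, -38, 6]] · [[6, 11/2, 15/2], [3, 3, 4], [-2, -3/2, -5/2]] = [[-5, -4, -1], [6, -2, -2]].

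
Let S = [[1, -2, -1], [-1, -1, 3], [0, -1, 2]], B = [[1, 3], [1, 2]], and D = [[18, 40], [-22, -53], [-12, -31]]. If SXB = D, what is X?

X = [[-2, 4], [-1, -3], [-4, -4]]

X = S⁻¹DB⁻¹ (apply S⁻¹ on the left and B⁻¹ on the right).
det S = -4; the adjugate gives S⁻¹ = [[-1/4, -5/4, 7/4], [-1/2, -1/2, 1/2], [-1/4, -1/4, 3/4]].
B has determinant -1; B⁻¹ = [[-2, 3], [1, -1]].
S⁻¹D = [[2, 2], [-4, -9], [-8, -20]].
X = (S⁻¹D)B⁻¹ = [[-2, 4], [-1, -3], [-4, -4]].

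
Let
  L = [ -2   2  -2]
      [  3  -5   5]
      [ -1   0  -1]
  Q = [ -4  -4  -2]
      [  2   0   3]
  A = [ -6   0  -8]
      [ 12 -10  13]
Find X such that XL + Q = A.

X = [[-3, -2, 2], [-5, 0, 0]]

XL = A − Q = [[-2, 4, -6], [10, -10, 10]].
Right-multiplying both sides by L⁻¹ gives X = (A − Q)L⁻¹.
det L = -4, so L⁻¹ = [[-5/4, -1/2, 0], [1/2, 0, -1], [5/4, 1/2, -1]].
X = (A − Q)L⁻¹ = [[-3, -2, 2], [-5, 0, 0]].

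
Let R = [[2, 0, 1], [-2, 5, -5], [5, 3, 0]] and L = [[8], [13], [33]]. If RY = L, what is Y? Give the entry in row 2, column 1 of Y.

1

R is on the left of Y, so left-multiply by R⁻¹: Y = R⁻¹L.
det R = -1, so R⁻¹ = [[-15, -3, 5], [25, 5, -8], [31, 6, -10]].
Y = R⁻¹L = [[-15, -3, 5], [25, 5, -8], [31, 6, -10]] · [[8], [13], [33]] = [[6], [1], [-4]].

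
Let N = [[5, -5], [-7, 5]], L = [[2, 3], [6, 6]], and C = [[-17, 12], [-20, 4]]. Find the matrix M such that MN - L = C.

M = [[-3, 0], [0, 2]]

MN = C + L = [[-15, 15], [-14, 10]].
Since N sits to the right of M, M = (C + L)N⁻¹.
det N = -10; the adjugate gives N⁻¹ = [[-1/2, -1/2], [-7/10, -1/2]].
M = (C + L)N⁻¹ = [[-3, 0], [0, 2]].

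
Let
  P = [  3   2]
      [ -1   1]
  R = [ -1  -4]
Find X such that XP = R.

X = [[-1, -2]]

Right-multiplying both sides by P⁻¹ gives X = RP⁻¹.
P has determinant 5; P⁻¹ = [[1/5, -2/5], [1/5, 3/5]].
X = RP⁻¹ = [[-1, -4]] · [[1/5, -2/5], [1/5, 3/5]] = [[-1, -2]].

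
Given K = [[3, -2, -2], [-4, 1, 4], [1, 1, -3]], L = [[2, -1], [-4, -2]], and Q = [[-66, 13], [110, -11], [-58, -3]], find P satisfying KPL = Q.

Left-multiply by K⁻¹ and right-multiply by L⁻¹: P = K⁻¹QL⁻¹.
det K = 5, so K⁻¹ = [[-7/5, -8/5, -6/5], [-8/5, -7/5, -4/5], [-1, -1, -1]].
det L = -8, so L⁻¹ = [[1/4, -1/8], [-1/2, -1/4]].
K⁻¹Q = [[-14, 3], [-2, -3], [14, 1]].
P = (K⁻¹Q)L⁻¹ = [[-5, 1], [1, 1], [3, -2]].

P = [[-5, 1], [1, 1], [3, -2]]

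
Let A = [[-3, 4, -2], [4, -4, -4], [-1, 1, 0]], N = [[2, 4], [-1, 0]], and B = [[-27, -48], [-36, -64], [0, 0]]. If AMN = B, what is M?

M = [[-4, 1], [-4, 1], [4, -1]]

M = A⁻¹BN⁻¹ (apply A⁻¹ on the left and N⁻¹ on the right).
A has determinant 4; A⁻¹ = [[1, -1/2, -6], [1, -1/2, -5], [0, -1/4, -1]].
det N = 4; the adjugate gives N⁻¹ = [[0, -1], [1/4, 1/2]].
A⁻¹B = [[-9, -16], [-9, -16], [9, 16]].
M = (A⁻¹B)N⁻¹ = [[-4, 1], [-4, 1], [4, -1]].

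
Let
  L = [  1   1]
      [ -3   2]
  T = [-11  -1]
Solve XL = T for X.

X = [[-5, 2]]

L is on the right of X, so right-multiply by L⁻¹: X = TL⁻¹.
L has determinant 5; L⁻¹ = [[2/5, -1/5], [3/5, 1/5]].
X = TL⁻¹ = [[-11, -1]] · [[2/5, -1/5], [3/5, 1/5]] = [[-5, 2]].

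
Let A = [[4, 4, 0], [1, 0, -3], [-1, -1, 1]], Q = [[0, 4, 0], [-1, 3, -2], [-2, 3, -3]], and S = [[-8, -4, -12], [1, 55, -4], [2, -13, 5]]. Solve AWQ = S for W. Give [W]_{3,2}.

Left-multiply by A⁻¹ and right-multiply by Q⁻¹: W = A⁻¹SQ⁻¹.
det A = -4, so A⁻¹ = [[3/4, 1, 3], [-1/2, -1, -3], [1/4, 0, 1]].
Q has determinant 4; Q⁻¹ = [[-3/4, 3, -2], [1/4, 0, 0], [3/4, -2, 1]].
A⁻¹S = [[1, 13, 2], [-3, -14, -5], [0, -14, 2]].
W = (A⁻¹S)Q⁻¹ = [[4, -1, 0], [-5, 1, 1], [-2, -4, 2]].

-4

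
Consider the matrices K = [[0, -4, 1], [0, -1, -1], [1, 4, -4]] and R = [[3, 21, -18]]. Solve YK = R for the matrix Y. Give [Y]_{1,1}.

-3

Right-multiplying both sides by K⁻¹ gives Y = RK⁻¹.
det K = 5; the adjugate gives K⁻¹ = [[8/5, -12/5, 1], [-1/5, -1/5, 0], [1/5, -4/5, 0]].
Y = RK⁻¹ = [[3, 21, -18]] · [[8/5, -12/5, 1], [-1/5, -1/5, 0], [1/5, -4/5, 0]] = [[-3, 3, 3]].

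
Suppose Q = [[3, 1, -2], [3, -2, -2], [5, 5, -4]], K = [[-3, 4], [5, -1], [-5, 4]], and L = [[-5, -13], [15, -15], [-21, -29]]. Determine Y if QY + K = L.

Y = [[0, -4], [-4, -1], [-1, 2]]

QY = L − K = [[-2, -17], [10, -14], [-16, -33]].
Since Q multiplies Y on the left, Y = Q⁻¹(L − K).
det Q = 6; the adjugate gives Q⁻¹ = [[3, -1, -1], [1/3, -1/3, 0], [25/6, -5/3, -3/2]].
Y = Q⁻¹(L − K) = [[0, -4], [-4, -1], [-1, 2]].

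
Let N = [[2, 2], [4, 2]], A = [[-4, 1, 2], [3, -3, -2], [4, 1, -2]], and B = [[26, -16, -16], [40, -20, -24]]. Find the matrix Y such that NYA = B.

Isolating Y: multiply by N⁻¹ from the left and A⁻¹ from the right, so Y = N⁻¹BA⁻¹.
det N = -4; the adjugate gives N⁻¹ = [[-1/2, 1/2], [1, -1/2]].
A has determinant -4; A⁻¹ = [[-2, -1, -1], [1/2, 0, 1/2], [-15/4, -2, -9/4]].
N⁻¹B = [[7, -2, -4], [6, -6, -4]].
Y = (N⁻¹B)A⁻¹ = [[0, 1, 1], [0, 2, 0]].

Y = [[0, 1, 1], [0, 2, 0]]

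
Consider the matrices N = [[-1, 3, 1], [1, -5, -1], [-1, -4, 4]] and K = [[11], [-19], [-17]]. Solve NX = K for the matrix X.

Left-multiplying both sides by N⁻¹ gives X = N⁻¹K.
N has determinant 6; N⁻¹ = [[-4, -8/3, 1/3], [-1/2, -1/2, 0], [-3/2, -7/6, 1/3]].
X = N⁻¹K = [[-4, -8/3, 1/3], [-1/2, -1/2, 0], [-3/2, -7/6, 1/3]] · [[11], [-19], [-17]] = [[1], [4], [0]].

X = [[1], [4], [0]]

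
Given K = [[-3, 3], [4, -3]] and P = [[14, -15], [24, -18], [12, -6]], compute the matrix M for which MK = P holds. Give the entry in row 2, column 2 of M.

6

Right-multiplying both sides by K⁻¹ gives M = PK⁻¹.
K has determinant -3; K⁻¹ = [[1, 1], [4/3, 1]].
M = PK⁻¹ = [[14, -15], [24, -18], [12, -6]] · [[1, 1], [4/3, 1]] = [[-6, -1], [0, 6], [4, 6]].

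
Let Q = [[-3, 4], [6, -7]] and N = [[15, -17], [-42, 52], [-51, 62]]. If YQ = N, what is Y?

Since Q sits to the right of Y, Y = NQ⁻¹.
det Q = -3, so Q⁻¹ = [[7/3, 4/3], [2, 1]].
Y = NQ⁻¹ = [[15, -17], [-42, 52], [-51, 62]] · [[7/3, 4/3], [2, 1]] = [[1, 3], [6, -4], [5, -6]].

Y = [[1, 3], [6, -4], [5, -6]]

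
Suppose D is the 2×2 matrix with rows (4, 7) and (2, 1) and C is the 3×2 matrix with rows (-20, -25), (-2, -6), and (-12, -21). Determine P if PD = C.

P = [[-3, -4], [-1, 1], [-3, 0]]

Since D sits to the right of P, P = CD⁻¹.
D has determinant -10; D⁻¹ = [[-1/10, 7/10], [1/5, -2/5]].
P = CD⁻¹ = [[-20, -25], [-2, -6], [-12, -21]] · [[-1/10, 7/10], [1/5, -2/5]] = [[-3, -4], [-1, 1], [-3, 0]].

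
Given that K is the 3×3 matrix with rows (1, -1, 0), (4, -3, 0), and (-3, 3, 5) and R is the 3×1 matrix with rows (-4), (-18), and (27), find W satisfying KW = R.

Since K multiplies W on the left, W = K⁻¹R.
det K = 5; the adjugate gives K⁻¹ = [[-3, 1, 0], [-4, 1, 0], [3/5, 0, 1/5]].
W = K⁻¹R = [[-3, 1, 0], [-4, 1, 0], [3/5, 0, 1/5]] · [[-4], [-18], [27]] = [[-6], [-2], [3]].

W = [[-6], [-2], [3]]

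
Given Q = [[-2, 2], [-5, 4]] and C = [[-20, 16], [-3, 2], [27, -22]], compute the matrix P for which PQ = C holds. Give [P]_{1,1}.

Since Q sits to the right of P, P = CQ⁻¹.
Q has determinant 2; Q⁻¹ = [[2, -1], [5/2, -1]].
P = CQ⁻¹ = [[-20, 16], [-3, 2], [27, -22]] · [[2, -1], [5/2, -1]] = [[0, 4], [-1, 1], [-1, -5]].

0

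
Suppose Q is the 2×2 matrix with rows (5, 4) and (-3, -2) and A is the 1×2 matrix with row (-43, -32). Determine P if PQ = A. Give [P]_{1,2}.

6

Right-multiplying both sides by Q⁻¹ gives P = AQ⁻¹.
Q has determinant 2; Q⁻¹ = [[-1, -2], [3/2, 5/2]].
P = AQ⁻¹ = [[-43, -32]] · [[-1, -2], [3/2, 5/2]] = [[-5, 6]].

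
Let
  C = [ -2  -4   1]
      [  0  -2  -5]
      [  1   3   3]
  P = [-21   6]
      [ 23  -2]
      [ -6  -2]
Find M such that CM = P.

C is on the left of M, so left-multiply by C⁻¹: M = C⁻¹P.
det C = 4; the adjugate gives C⁻¹ = [[9/4, 15/4, 11/2], [-5/4, -7/4, -5/2], [1/2, 1/2, 1]].
M = C⁻¹P = [[9/4, 15/4, 11/2], [-5/4, -7/4, -5/2], [1/2, 1/2, 1]] · [[-21, 6], [23, -2], [-6, -2]] = [[6, -5], [1, 1], [-5, 0]].

M = [[6, -5], [1, 1], [-5, 0]]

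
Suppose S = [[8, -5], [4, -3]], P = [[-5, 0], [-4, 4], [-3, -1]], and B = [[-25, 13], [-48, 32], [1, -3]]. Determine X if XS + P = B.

X = [[-2, -1], [-5, -1], [1, -1]]

XS = B − P = [[-20, 13], [-44, 28], [4, -2]].
Right-multiplying both sides by S⁻¹ gives X = (B − P)S⁻¹.
det S = -4, so S⁻¹ = [[3/4, -5/4], [1, -2]].
X = (B − P)S⁻¹ = [[-2, -1], [-5, -1], [1, -1]].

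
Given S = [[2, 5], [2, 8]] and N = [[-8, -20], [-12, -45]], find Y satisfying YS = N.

Y = [[-4, 0], [-1, -5]]

Since S sits to the right of Y, Y = NS⁻¹.
det S = 6, so S⁻¹ = [[4/3, -5/6], [-1/3, 1/3]].
Y = NS⁻¹ = [[-8, -20], [-12, -45]] · [[4/3, -5/6], [-1/3, 1/3]] = [[-4, 0], [-1, -5]].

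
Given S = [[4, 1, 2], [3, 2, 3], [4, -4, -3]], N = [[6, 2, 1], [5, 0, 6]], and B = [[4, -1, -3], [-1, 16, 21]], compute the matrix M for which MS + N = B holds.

MS = B − N = [[-2, -3, -4], [-6, 16, 15]].
Since S sits to the right of M, M = (B − N)S⁻¹.
det S = 5, so S⁻¹ = [[6/5, -1, -1/5], [21/5, -4, -6/5], [-4, 4, 1]].
M = (B − N)S⁻¹ = [[1, -2, 0], [0, 2, -3]].

M = [[1, -2, 0], [0, 2, -3]]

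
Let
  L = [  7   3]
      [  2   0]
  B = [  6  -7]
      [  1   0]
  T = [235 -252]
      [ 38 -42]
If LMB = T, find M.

M = [[3, 1], [5, 4]]

Isolating M: multiply by L⁻¹ from the left and B⁻¹ from the right, so M = L⁻¹TB⁻¹.
L has determinant -6; L⁻¹ = [[0, 1/2], [1/3, -7/6]].
B has determinant 7; B⁻¹ = [[0, 1], [-1/7, 6/7]].
L⁻¹T = [[19, -21], [34, -35]].
M = (L⁻¹T)B⁻¹ = [[3, 1], [5, 4]].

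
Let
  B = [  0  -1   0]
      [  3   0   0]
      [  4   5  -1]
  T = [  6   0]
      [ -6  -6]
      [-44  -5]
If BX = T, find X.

X = [[-2, -2], [-6, 0], [6, -3]]

B is on the left of X, so left-multiply by B⁻¹: X = B⁻¹T.
det B = -3, so B⁻¹ = [[0, 1/3, 0], [-1, 0, 0], [-5, 4/3, -1]].
X = B⁻¹T = [[0, 1/3, 0], [-1, 0, 0], [-5, 4/3, -1]] · [[6, 0], [-6, -6], [-44, -5]] = [[-2, -2], [-6, 0], [6, -3]].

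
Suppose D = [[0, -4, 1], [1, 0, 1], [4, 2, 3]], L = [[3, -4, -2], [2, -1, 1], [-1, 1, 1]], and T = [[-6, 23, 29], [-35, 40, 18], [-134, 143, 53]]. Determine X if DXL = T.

Isolating X: multiply by D⁻¹ from the left and L⁻¹ from the right, so X = D⁻¹TL⁻¹.
det D = -2; the adjugate gives D⁻¹ = [[1, -7, 2], [-1/2, 2, -1/2], [-1, 8, -2]].
det L = 4; the adjugate gives L⁻¹ = [[-1/2, 1/2, -3/2], [-3/4, 1/4, -7/4], [1/4, 1/4, 5/4]].
D⁻¹T = [[-29, 29, 9], [0, -3, -5], [-6, 11, 9]].
X = (D⁻¹T)L⁻¹ = [[-5, -5, 4], [1, -2, -1], [-3, 2, 1]].

X = [[-5, -5, 4], [1, -2, -1], [-3, 2, 1]]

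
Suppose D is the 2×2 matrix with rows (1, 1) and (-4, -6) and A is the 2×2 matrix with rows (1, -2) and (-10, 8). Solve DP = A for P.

Left-multiplying both sides by D⁻¹ gives P = D⁻¹A.
det D = -2, so D⁻¹ = [[3, 1/2], [-2, -1/2]].
P = D⁻¹A = [[3, 1/2], [-2, -1/2]] · [[1, -2], [-10, 8]] = [[-2, -2], [3, 0]].

P = [[-2, -2], [3, 0]]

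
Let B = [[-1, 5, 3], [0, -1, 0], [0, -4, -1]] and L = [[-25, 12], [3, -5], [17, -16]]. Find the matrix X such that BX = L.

X = [[-5, 1], [-3, 5], [-5, -4]]

Left-multiplying both sides by B⁻¹ gives X = B⁻¹L.
det B = -1, so B⁻¹ = [[-1, 7, -3], [0, -1, 0], [0, 4, -1]].
X = B⁻¹L = [[-1, 7, -3], [0, -1, 0], [0, 4, -1]] · [[-25, 12], [3, -5], [17, -16]] = [[-5, 1], [-3, 5], [-5, -4]].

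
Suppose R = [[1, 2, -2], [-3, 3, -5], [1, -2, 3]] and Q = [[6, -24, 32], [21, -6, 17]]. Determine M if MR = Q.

R is on the right of M, so right-multiply by R⁻¹: M = QR⁻¹.
det R = 1, so R⁻¹ = [[-1, -2, -4], [4, 5, 11], [3, 4, 9]].
M = QR⁻¹ = [[6, -24, 32], [21, -6, 17]] · [[-1, -2, -4], [4, 5, 11], [3, 4, 9]] = [[-6, -4, 0], [6, -4, 3]].

M = [[-6, -4, 0], [6, -4, 3]]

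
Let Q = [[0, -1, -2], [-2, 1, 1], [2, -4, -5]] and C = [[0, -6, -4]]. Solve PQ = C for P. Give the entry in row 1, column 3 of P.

4

Since Q sits to the right of P, P = CQ⁻¹.
det Q = -4, so Q⁻¹ = [[1/4, -3/4, -1/4], [2, -1, -1], [-3/2, 1/2, 1/2]].
P = CQ⁻¹ = [[0, -6, -4]] · [[1/4, -3/4, -1/4], [2, -1, -1], [-3/2, 1/2, 1/2]] = [[-6, 4, 4]].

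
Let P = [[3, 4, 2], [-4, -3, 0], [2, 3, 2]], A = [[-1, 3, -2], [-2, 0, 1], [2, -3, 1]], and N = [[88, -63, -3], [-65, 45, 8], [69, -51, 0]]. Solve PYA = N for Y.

Isolating Y: multiply by P⁻¹ from the left and A⁻¹ from the right, so Y = P⁻¹NA⁻¹.
P has determinant 2; P⁻¹ = [[-3, -1, 3], [4, 1, -4], [-3, -1/2, 7/2]].
A has determinant -3; A⁻¹ = [[-1, -1, -1], [-4/3, -1, -5/3], [-2, -1, -2]].
P⁻¹N = [[8, -9, 1], [11, -3, -4], [10, -12, 5]].
Y = (P⁻¹N)A⁻¹ = [[2, 0, 5], [1, -4, 2], [-4, -3, 0]].

Y = [[2, 0, 5], [1, -4, 2], [-4, -3, 0]]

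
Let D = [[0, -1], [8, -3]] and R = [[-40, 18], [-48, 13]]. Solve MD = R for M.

Since D sits to the right of M, M = RD⁻¹.
det D = 8; the adjugate gives D⁻¹ = [[-3/8, 1/8], [-1, 0]].
M = RD⁻¹ = [[-40, 18], [-48, 13]] · [[-3/8, 1/8], [-1, 0]] = [[-3, -5], [5, -6]].

M = [[-3, -5], [5, -6]]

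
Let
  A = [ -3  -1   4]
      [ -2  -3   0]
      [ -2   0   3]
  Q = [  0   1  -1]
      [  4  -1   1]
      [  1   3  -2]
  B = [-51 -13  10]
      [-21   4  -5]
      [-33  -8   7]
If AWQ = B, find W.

W = [[2, 1, -4], [-2, 1, 3], [-3, -2, -3]]

Isolating W: multiply by A⁻¹ from the left and Q⁻¹ from the right, so W = A⁻¹BQ⁻¹.
A has determinant -3; A⁻¹ = [[3, -1, -4], [-2, 1/3, 8/3], [2, -2/3, -7/3]].
Q has determinant -4; Q⁻¹ = [[1/4, 1/4, 0], [-9/4, -1/4, 1], [-13/4, -1/4, 1]].
A⁻¹B = [[0, -11, 7], [7, 6, -3], [-11, -10, 7]].
W = (A⁻¹B)Q⁻¹ = [[2, 1, -4], [-2, 1, 3], [-3, -2, -3]].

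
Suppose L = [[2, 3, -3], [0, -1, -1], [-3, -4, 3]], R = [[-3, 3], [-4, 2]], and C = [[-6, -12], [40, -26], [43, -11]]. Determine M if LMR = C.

M = [[4, 3], [-1, 4], [5, 3]]

Left-multiply by L⁻¹ and right-multiply by R⁻¹: M = L⁻¹CR⁻¹.
det L = 4, so L⁻¹ = [[-7/4, 3/4, -3/2], [3/4, -3/4, 1/2], [-3/4, -1/4, -1/2]].
det R = 6, so R⁻¹ = [[1/3, -1/2], [2/3, -1/2]].
L⁻¹C = [[-24, 18], [-13, 5], [-27, 21]].
M = (L⁻¹C)R⁻¹ = [[4, 3], [-1, 4], [5, 3]].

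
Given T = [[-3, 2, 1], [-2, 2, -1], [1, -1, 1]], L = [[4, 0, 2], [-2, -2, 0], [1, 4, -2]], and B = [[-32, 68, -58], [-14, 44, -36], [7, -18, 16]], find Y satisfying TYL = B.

Y = T⁻¹BL⁻¹ (apply T⁻¹ on the left and L⁻¹ on the right).
det T = -1; the adjugate gives T⁻¹ = [[-1, 3, 4], [-1, 4, 5], [0, 1, 2]].
det L = 4, so L⁻¹ = [[1, 2, 1], [-1, -5/2, -1], [-3/2, -4, -2]].
T⁻¹B = [[18, -8, 14], [11, 18, -6], [0, 8, -4]].
Y = (T⁻¹B)L⁻¹ = [[5, 0, -2], [2, 1, 5], [-2, -4, 0]].

Y = [[5, 0, -2], [2, 1, 5], [-2, -4, 0]]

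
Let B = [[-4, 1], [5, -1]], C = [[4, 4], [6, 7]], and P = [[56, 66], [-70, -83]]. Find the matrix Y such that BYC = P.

Y = [[1, -3], [3, -2]]

Isolating Y: multiply by B⁻¹ from the left and C⁻¹ from the right, so Y = B⁻¹PC⁻¹.
B has determinant -1; B⁻¹ = [[1, 1], [5, 4]].
det C = 4; the adjugate gives C⁻¹ = [[7/4, -1], [-3/2, 1]].
B⁻¹P = [[-14, -17], [0, -2]].
Y = (B⁻¹P)C⁻¹ = [[1, -3], [3, -2]].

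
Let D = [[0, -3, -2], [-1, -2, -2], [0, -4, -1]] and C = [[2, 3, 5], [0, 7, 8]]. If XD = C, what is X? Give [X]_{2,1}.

Right-multiplying both sides by D⁻¹ gives X = CD⁻¹.
D has determinant -5; D⁻¹ = [[6/5, -1, -2/5], [1/5, 0, -2/5], [-4/5, 0, 3/5]].
X = CD⁻¹ = [[2, 3, 5], [0, 7, 8]] · [[6/5, -1, -2/5], [1/5, 0, -2/5], [-4/5, 0, 3/5]] = [[-1, -2, 1], [-5, 0, 2]].

-5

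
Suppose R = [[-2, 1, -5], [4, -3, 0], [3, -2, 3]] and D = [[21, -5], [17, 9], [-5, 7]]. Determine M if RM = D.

M = [[5, 3], [1, 1], [-6, 0]]

Left-multiplying both sides by R⁻¹ gives M = R⁻¹D.
det R = 1; the adjugate gives R⁻¹ = [[-9, 7, -15], [-12, 9, -20], [1, -1, 2]].
M = R⁻¹D = [[-9, 7, -15], [-12, 9, -20], [1, -1, 2]] · [[21, -5], [17, 9], [-5, 7]] = [[5, 3], [1, 1], [-6, 0]].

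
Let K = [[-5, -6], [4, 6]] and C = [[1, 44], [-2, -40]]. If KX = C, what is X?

X = [[1, -4], [-1, -4]]

K is on the left of X, so left-multiply by K⁻¹: X = K⁻¹C.
det K = -6, so K⁻¹ = [[-1, -1], [2/3, 5/6]].
X = K⁻¹C = [[-1, -1], [2/3, 5/6]] · [[1, 44], [-2, -40]] = [[1, -4], [-1, -4]].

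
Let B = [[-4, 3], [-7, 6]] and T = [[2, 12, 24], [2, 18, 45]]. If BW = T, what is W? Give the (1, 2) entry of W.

Left-multiplying both sides by B⁻¹ gives W = B⁻¹T.
det B = -3; the adjugate gives B⁻¹ = [[-2, 1], [-7/3, 4/3]].
W = B⁻¹T = [[-2, 1], [-7/3, 4/3]] · [[2, 12, 24], [2, 18, 45]] = [[-2, -6, -3], [-2, -4, 4]].

-6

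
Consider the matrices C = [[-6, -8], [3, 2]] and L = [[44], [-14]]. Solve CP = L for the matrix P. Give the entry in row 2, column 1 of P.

-4

Since C multiplies P on the left, P = C⁻¹L.
det C = 12, so C⁻¹ = [[1/6, 2/3], [-1/4, -1/2]].
P = C⁻¹L = [[1/6, 2/3], [-1/4, -1/2]] · [[44], [-14]] = [[-2], [-4]].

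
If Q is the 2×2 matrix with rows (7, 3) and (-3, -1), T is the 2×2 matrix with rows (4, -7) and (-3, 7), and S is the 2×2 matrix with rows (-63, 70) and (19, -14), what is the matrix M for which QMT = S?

M = [[-3, -5], [-4, 4]]

Isolating M: multiply by Q⁻¹ from the left and T⁻¹ from the right, so M = Q⁻¹ST⁻¹.
det Q = 2, so Q⁻¹ = [[-1/2, -3/2], [3/2, 7/2]].
T has determinant 7; T⁻¹ = [[1, 1], [3/7, 4/7]].
Q⁻¹S = [[3, -14], [-28, 56]].
M = (Q⁻¹S)T⁻¹ = [[-3, -5], [-4, 4]].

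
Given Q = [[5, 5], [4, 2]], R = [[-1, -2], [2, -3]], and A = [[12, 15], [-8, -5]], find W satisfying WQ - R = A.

W = [[3, -1], [-2, 1]]

WQ = A + R = [[11, 13], [-6, -8]].
Right-multiplying both sides by Q⁻¹ gives W = (A + R)Q⁻¹.
Q has determinant -10; Q⁻¹ = [[-1/5, 1/2], [2/5, -1/2]].
W = (A + R)Q⁻¹ = [[3, -1], [-2, 1]].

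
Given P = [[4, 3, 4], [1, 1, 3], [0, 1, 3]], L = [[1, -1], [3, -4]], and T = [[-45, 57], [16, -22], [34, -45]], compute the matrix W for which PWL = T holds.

Isolating W: multiply by P⁻¹ from the left and L⁻¹ from the right, so W = P⁻¹TL⁻¹.
det P = -5; the adjugate gives P⁻¹ = [[0, 1, -1], [3/5, -12/5, 8/5], [-1/5, 4/5, -1/5]].
L has determinant -1; L⁻¹ = [[4, -1], [3, -1]].
P⁻¹T = [[-18, 23], [-11, 15], [15, -20]].
W = (P⁻¹T)L⁻¹ = [[-3, -5], [1, -4], [0, 5]].

W = [[-3, -5], [1, -4], [0, 5]]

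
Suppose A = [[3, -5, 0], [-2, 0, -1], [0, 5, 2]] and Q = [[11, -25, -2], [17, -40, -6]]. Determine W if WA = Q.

W = [[5, 2, 0], [3, -4, -5]]

Since A sits to the right of W, W = QA⁻¹.
A has determinant -5; A⁻¹ = [[-1, -2, -1], [-4/5, -6/5, -3/5], [2, 3, 2]].
W = QA⁻¹ = [[11, -25, -2], [17, -40, -6]] · [[-1, -2, -1], [-4/5, -6/5, -3/5], [2, 3, 2]] = [[5, 2, 0], [3, -4, -5]].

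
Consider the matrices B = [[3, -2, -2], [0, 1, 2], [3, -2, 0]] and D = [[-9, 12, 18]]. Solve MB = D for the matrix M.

B is on the right of M, so right-multiply by B⁻¹: M = DB⁻¹.
det B = 6, so B⁻¹ = [[2/3, 2/3, -1/3], [1, 1, -1], [-1/2, 0, 1/2]].
M = DB⁻¹ = [[-9, 12, 18]] · [[2/3, 2/3, -1/3], [1, 1, -1], [-1/2, 0, 1/2]] = [[-3, 6, 0]].

M = [[-3, 6, 0]]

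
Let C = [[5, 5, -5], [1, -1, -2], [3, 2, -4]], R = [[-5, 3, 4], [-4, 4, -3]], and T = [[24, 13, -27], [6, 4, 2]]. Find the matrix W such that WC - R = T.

WC = T + R = [[19, 16, -23], [2, 8, -1]].
Right-multiplying both sides by C⁻¹ gives W = (T + R)C⁻¹.
C has determinant 5; C⁻¹ = [[8/5, 2, -3], [-2/5, -1, 1], [1, 1, -2]].
W = (T + R)C⁻¹ = [[1, -1, 5], [-1, -5, 4]].

W = [[1, -1, 5], [-1, -5, 4]]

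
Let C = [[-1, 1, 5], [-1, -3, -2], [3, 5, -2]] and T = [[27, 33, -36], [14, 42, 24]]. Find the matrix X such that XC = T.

X = [[-6, -3, 6], [4, -6, 4]]

Right-multiplying both sides by C⁻¹ gives X = TC⁻¹.
C has determinant -4; C⁻¹ = [[-4, -27/4, -13/4], [2, 13/4, 7/4], [-1, -2, -1]].
X = TC⁻¹ = [[27, 33, -36], [14, 42, 24]] · [[-4, -27/4, -13/4], [2, 13/4, 7/4], [-1, -2, -1]] = [[-6, -3, 6], [4, -6, 4]].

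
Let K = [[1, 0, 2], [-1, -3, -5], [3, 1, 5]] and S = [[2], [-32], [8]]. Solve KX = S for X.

Since K multiplies X on the left, X = K⁻¹S.
det K = 6, so K⁻¹ = [[-5/3, 1/3, 1], [-5/3, -1/6, 1/2], [4/3, -1/6, -1/2]].
X = K⁻¹S = [[-5/3, 1/3, 1], [-5/3, -1/6, 1/2], [4/3, -1/6, -1/2]] · [[2], [-32], [8]] = [[-6], [6], [4]].

X = [[-6], [6], [4]]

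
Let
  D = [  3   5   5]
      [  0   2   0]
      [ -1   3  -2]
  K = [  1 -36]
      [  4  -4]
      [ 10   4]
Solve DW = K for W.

Since D multiplies W on the left, W = D⁻¹K.
det D = -2; the adjugate gives D⁻¹ = [[2, -25/2, 5], [0, 1/2, 0], [-1, 7, -3]].
W = D⁻¹K = [[2, -25/2, 5], [0, 1/2, 0], [-1, 7, -3]] · [[1, -36], [4, -4], [10, 4]] = [[2, -2], [2, -2], [-3, -4]].

W = [[2, -2], [2, -2], [-3, -4]]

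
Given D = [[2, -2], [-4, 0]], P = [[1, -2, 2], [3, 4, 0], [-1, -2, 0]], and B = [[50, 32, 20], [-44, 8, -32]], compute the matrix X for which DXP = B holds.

X = D⁻¹BP⁻¹ (apply D⁻¹ on the left and P⁻¹ on the right).
det D = -8; the adjugate gives D⁻¹ = [[0, -1/4], [-1/2, -1/4]].
P has determinant -4; P⁻¹ = [[0, 1, 2], [0, -1/2, -3/2], [1/2, -1, -5/2]].
D⁻¹B = [[11, -2, 8], [-14, -18, -2]].
X = (D⁻¹B)P⁻¹ = [[4, 4, 5], [-1, -3, 4]].

X = [[4, 4, 5], [-1, -3, 4]]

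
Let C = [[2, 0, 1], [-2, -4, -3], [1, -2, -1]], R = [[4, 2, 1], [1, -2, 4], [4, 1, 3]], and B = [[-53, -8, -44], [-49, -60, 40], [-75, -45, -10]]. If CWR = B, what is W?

W = [[-5, 0, -1], [3, 0, 4], [4, -5, -4]]

Left-multiply by C⁻¹ and right-multiply by R⁻¹: W = C⁻¹BR⁻¹.
C has determinant 4; C⁻¹ = [[-1/2, -1/2, 1], [-5/4, -3/4, 1], [2, 1, -2]].
det R = -5; the adjugate gives R⁻¹ = [[2, 1, -2], [-13/5, -8/5, 3], [-9/5, -4/5, 2]].
C⁻¹B = [[-24, -11, -8], [28, 10, 15], [-5, 14, -28]].
W = (C⁻¹B)R⁻¹ = [[-5, 0, -1], [3, 0, 4], [4, -5, -4]].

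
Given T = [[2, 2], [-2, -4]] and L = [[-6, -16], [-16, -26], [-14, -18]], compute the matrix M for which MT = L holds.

M = [[2, 5], [-3, 5], [-5, 2]]

T is on the right of M, so right-multiply by T⁻¹: M = LT⁻¹.
det T = -4; the adjugate gives T⁻¹ = [[1, 1/2], [-1/2, -1/2]].
M = LT⁻¹ = [[-6, -16], [-16, -26], [-14, -18]] · [[1, 1/2], [-1/2, -1/2]] = [[2, 5], [-3, 5], [-5, 2]].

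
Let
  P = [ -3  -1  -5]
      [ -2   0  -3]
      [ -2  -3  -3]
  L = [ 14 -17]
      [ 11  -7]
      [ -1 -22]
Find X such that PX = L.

P is on the left of X, so left-multiply by P⁻¹: X = P⁻¹L.
det P = -3, so P⁻¹ = [[3, -4, -1], [0, 1/3, -1/3], [-2, 7/3, 2/3]].
X = P⁻¹L = [[3, -4, -1], [0, 1/3, -1/3], [-2, 7/3, 2/3]] · [[14, -17], [11, -7], [-1, -22]] = [[-1, -1], [4, 5], [-3, 3]].

X = [[-1, -1], [4, 5], [-3, 3]]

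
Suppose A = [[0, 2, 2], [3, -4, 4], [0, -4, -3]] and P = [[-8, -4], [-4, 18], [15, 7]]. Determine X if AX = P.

X = [[-4, 6], [-3, -1], [-1, -1]]

Left-multiplying both sides by A⁻¹ gives X = A⁻¹P.
det A = -6; the adjugate gives A⁻¹ = [[-14/3, 1/3, -8/3], [-3/2, 0, -1], [2, 0, 1]].
X = A⁻¹P = [[-14/3, 1/3, -8/3], [-3/2, 0, -1], [2, 0, 1]] · [[-8, -4], [-4, 18], [15, 7]] = [[-4, 6], [-3, -1], [-1, -1]].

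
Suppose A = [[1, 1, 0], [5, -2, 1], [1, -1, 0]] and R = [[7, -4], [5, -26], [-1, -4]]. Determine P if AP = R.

Since A multiplies P on the left, P = A⁻¹R.
det A = 2, so A⁻¹ = [[1/2, 0, 1/2], [1/2, 0, -1/2], [-3/2, 1, -7/2]].
P = A⁻¹R = [[1/2, 0, 1/2], [1/2, 0, -1/2], [-3/2, 1, -7/2]] · [[7, -4], [5, -26], [-1, -4]] = [[3, -4], [4, 0], [-2, -6]].

P = [[3, -4], [4, 0], [-2, -6]]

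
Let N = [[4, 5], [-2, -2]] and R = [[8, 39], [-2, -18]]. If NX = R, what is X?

X = [[-3, 6], [4, 3]]

Since N multiplies X on the left, X = N⁻¹R.
N has determinant 2; N⁻¹ = [[-1, -5/2], [1, 2]].
X = N⁻¹R = [[-1, -5/2], [1, 2]] · [[8, 39], [-2, -18]] = [[-3, 6], [4, 3]].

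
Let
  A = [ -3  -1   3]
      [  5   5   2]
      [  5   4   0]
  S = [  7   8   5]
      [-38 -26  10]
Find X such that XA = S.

X = [[1, 1, 1], [6, -4, 0]]

Right-multiplying both sides by A⁻¹ gives X = SA⁻¹.
A has determinant -1; A⁻¹ = [[8, -12, 17], [-10, 15, -21], [5, -7, 10]].
X = SA⁻¹ = [[7, 8, 5], [-38, -26, 10]] · [[8, -12, 17], [-10, 15, -21], [5, -7, 10]] = [[1, 1, 1], [6, -4, 0]].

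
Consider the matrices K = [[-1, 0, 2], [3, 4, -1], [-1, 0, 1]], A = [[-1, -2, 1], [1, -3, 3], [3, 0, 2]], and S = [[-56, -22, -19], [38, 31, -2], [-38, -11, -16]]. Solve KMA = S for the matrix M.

M = K⁻¹SA⁻¹ (apply K⁻¹ on the left and A⁻¹ on the right).
K has determinant 4; K⁻¹ = [[1, 0, -2], [-1/2, 1/4, 5/4], [1, 0, -1]].
det A = 1; the adjugate gives A⁻¹ = [[-6, 4, -3], [7, -5, 4], [9, -6, 5]].
K⁻¹S = [[20, 0, 13], [-10, 5, -11], [-18, -11, -3]].
M = (K⁻¹S)A⁻¹ = [[-3, 2, 5], [-4, 1, -5], [4, 1, -5]].

M = [[-3, 2, 5], [-4, 1, -5], [4, 1, -5]]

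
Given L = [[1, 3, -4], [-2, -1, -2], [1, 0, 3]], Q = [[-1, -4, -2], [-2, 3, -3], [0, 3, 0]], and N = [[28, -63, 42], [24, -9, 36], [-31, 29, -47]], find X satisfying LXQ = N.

Isolating X: multiply by L⁻¹ from the left and Q⁻¹ from the right, so X = L⁻¹NQ⁻¹.
det L = 5, so L⁻¹ = [[-3/5, -9/5, -2], [4/5, 7/5, 2], [1/5, 3/5, 1]].
Q has determinant 3; Q⁻¹ = [[3, -2, 6], [0, 0, 1/3], [-2, 1, -11/3]].
L⁻¹N = [[2, -4, 4], [-6, -5, -10], [-11, 11, -17]].
X = (L⁻¹N)Q⁻¹ = [[-2, 0, -4], [2, 2, -1], [1, 5, 0]].

X = [[-2, 0, -4], [2, 2, -1], [1, 5, 0]]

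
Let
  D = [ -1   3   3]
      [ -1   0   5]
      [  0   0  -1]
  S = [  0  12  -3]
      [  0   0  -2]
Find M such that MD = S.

M = [[4, -4, -5], [0, 0, 2]]

D is on the right of M, so right-multiply by D⁻¹: M = SD⁻¹.
det D = -3, so D⁻¹ = [[0, -1, -5], [1/3, -1/3, -2/3], [0, 0, -1]].
M = SD⁻¹ = [[0, 12, -3], [0, 0, -2]] · [[0, -1, -5], [1/3, -1/3, -2/3], [0, 0, -1]] = [[4, -4, -5], [0, 0, 2]].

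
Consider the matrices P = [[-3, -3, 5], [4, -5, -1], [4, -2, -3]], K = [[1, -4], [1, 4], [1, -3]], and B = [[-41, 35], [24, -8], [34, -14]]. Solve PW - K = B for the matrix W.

W = [[5, -1], [0, -1], [-5, 5]]

PW = B + K = [[-40, 31], [25, -4], [35, -17]].
P is on the left of W, so left-multiply by P⁻¹: W = P⁻¹(B + K).
P has determinant -3; P⁻¹ = [[-13/3, 19/3, -28/3], [-8/3, 11/3, -17/3], [-4, 6, -9]].
W = P⁻¹(B + K) = [[5, -1], [0, -1], [-5, 5]].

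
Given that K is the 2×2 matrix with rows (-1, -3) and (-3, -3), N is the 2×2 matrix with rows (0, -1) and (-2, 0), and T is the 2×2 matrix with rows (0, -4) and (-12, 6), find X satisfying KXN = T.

Left-multiply by K⁻¹ and right-multiply by N⁻¹: X = K⁻¹TN⁻¹.
det K = -6; the adjugate gives K⁻¹ = [[1/2, -1/2], [-1/2, 1/6]].
det N = -2; the adjugate gives N⁻¹ = [[0, -1/2], [-1, 0]].
K⁻¹T = [[6, -5], [-2, 3]].
X = (K⁻¹T)N⁻¹ = [[5, -3], [-3, 1]].

X = [[5, -3], [-3, 1]]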